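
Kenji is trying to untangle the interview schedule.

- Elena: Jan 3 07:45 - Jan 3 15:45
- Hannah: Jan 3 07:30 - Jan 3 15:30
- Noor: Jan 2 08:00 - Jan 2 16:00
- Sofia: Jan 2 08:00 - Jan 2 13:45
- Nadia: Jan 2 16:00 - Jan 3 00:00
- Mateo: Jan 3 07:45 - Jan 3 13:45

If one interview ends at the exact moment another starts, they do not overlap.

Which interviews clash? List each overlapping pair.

Elena & Hannah, Elena & Mateo, Hannah & Mateo, Noor & Sofia

Two intervals overlap when each starts before the other ends.
Sorted by start: Sofia, Noor, Nadia, Hannah, Mateo, Elena.
Noor starts before Sofia ends → Sofia and Noor overlap.
Nadia starts after Sofia ends — done with Sofia.
Nadia starts exactly when Noor ends (back-to-back, no overlap) — done with Noor.
Hannah starts after Nadia ends — done with Nadia.
Mateo starts before Hannah ends → Hannah and Mateo overlap.
Elena starts before Hannah ends → Hannah and Elena overlap.
Elena starts before Mateo ends → Mateo and Elena overlap.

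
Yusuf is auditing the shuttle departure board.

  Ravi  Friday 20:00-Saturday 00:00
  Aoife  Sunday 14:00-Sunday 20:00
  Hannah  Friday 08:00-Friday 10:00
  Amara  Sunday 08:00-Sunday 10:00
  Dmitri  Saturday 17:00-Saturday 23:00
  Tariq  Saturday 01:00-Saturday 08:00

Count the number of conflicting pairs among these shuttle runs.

Check each pair: they overlap iff neither finishes before the other starts.
Sorted by start: Hannah, Ravi, Tariq, Dmitri, Amara, Aoife.
Ravi starts after Hannah ends, so nothing later overlaps Hannah either.
Tariq starts after Ravi ends, so nothing later overlaps Ravi either.
Dmitri starts after Tariq ends, so nothing later overlaps Tariq either.
Amara starts after Dmitri ends, so nothing later overlaps Dmitri either.
Aoife starts after Amara ends.
No pair overlaps.

0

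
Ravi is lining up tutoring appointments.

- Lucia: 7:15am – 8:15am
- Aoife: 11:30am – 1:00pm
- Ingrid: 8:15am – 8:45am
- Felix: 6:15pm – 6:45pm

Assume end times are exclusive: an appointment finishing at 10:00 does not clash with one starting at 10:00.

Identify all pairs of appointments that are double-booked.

no conflicts

Sorted by start: Lucia, Ingrid, Aoife, Felix.
Ingrid starts exactly when Lucia ends (back-to-back, no overlap); Lucia is clear from here.
Aoife starts after Ingrid ends; Ingrid is clear from here.
Felix starts after Aoife ends.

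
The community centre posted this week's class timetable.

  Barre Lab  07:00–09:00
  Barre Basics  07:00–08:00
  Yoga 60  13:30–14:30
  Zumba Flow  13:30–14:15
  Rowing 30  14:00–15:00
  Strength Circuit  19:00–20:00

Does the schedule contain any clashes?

Sorted by start: Barre Lab, Barre Basics, Yoga 60, Zumba Flow, Rowing 30, Strength Circuit.
Barre Basics starts before Barre Lab ends → Barre Lab and Barre Basics overlap.
That's a conflict, so the schedule is not conflict-free.

Yes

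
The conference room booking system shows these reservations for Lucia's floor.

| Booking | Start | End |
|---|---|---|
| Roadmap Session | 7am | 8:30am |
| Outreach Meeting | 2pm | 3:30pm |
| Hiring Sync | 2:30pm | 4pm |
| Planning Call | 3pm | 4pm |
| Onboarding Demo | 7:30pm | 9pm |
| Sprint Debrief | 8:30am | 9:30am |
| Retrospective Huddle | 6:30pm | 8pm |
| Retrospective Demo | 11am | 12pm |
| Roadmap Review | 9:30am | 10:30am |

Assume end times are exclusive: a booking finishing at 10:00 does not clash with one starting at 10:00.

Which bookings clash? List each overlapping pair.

Two intervals overlap when each starts before the other ends.
Sorted by start: Roadmap Session, Sprint Debrief, Roadmap Review, Retrospective Demo, Outreach Meeting, Hiring Sync, Planning Call, Retrospective Huddle, Onboarding Demo.
Sprint Debrief starts exactly when Roadmap Session ends (back-to-back, no overlap), so Roadmap Session has no further overlaps.
Roadmap Review starts exactly when Sprint Debrief ends (back-to-back, no overlap), so Sprint Debrief has no further overlaps.
Retrospective Demo starts after Roadmap Review ends, so Roadmap Review has no further overlaps.
Outreach Meeting starts after Retrospective Demo ends, so Retrospective Demo has no further overlaps.
Hiring Sync starts before Outreach Meeting ends → Outreach Meeting and Hiring Sync overlap.
Planning Call starts before Outreach Meeting ends → Outreach Meeting and Planning Call overlap.
Retrospective Huddle starts after Outreach Meeting ends, so Outreach Meeting has no further overlaps.
Planning Call starts before Hiring Sync ends → Hiring Sync and Planning Call overlap.
Retrospective Huddle starts after Hiring Sync ends, so Hiring Sync has no further overlaps.
Retrospective Huddle starts after Planning Call ends, so Planning Call has no further overlaps.
Onboarding Demo starts before Retrospective Huddle ends → Retrospective Huddle and Onboarding Demo overlap.

Hiring Sync & Outreach Meeting, Hiring Sync & Planning Call, Onboarding Demo & Retrospective Huddle, Outreach Meeting & Planning Call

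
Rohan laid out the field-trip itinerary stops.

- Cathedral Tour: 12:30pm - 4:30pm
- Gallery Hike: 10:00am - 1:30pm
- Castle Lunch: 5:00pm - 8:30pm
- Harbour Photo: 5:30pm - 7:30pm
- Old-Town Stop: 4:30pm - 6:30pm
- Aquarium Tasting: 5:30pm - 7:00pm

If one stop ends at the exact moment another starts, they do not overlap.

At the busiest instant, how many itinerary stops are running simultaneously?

4

Walk through starts and ends in time order (an end at T is processed before a start at T):
10:00am start Gallery Hike → 1
12:30pm start Cathedral Tour → 2
1:30pm end Gallery Hike → 1
4:30pm end Cathedral Tour → 0
4:30pm start Old-Town Stop → 1
5:00pm start Castle Lunch → 2
5:30pm start Aquarium Tasting → 3
5:30pm start Harbour Photo → 4
6:30pm end Old-Town Stop → 3
7:00pm end Aquarium Tasting → 2
7:30pm end Harbour Photo → 1
8:30pm end Castle Lunch → 0
Peak is 4, at 5:30pm (Aquarium Tasting, Castle Lunch, Harbour Photo, Old-Town Stop).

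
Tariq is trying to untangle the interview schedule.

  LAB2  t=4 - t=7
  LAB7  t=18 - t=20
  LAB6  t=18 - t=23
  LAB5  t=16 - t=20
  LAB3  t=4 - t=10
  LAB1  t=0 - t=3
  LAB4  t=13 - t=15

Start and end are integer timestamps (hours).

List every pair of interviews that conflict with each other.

Two intervals overlap when each starts before the other ends.
Sorted by start: LAB1, LAB2, LAB3, LAB4, LAB5, LAB6, LAB7.
LAB2 starts after LAB1 ends, so nothing later overlaps LAB1 either.
LAB3 starts before LAB2 ends → LAB2 and LAB3 overlap.
LAB4 starts after LAB2 ends, so nothing later overlaps LAB2 either.
LAB4 starts after LAB3 ends, so nothing later overlaps LAB3 either.
LAB5 starts after LAB4 ends, so nothing later overlaps LAB4 either.
LAB6 starts before LAB5 ends → LAB5 and LAB6 overlap.
LAB7 starts before LAB5 ends → LAB5 and LAB7 overlap.
LAB7 starts before LAB6 ends → LAB6 and LAB7 overlap.

LAB2 & LAB3, LAB5 & LAB6, LAB5 & LAB7, LAB6 & LAB7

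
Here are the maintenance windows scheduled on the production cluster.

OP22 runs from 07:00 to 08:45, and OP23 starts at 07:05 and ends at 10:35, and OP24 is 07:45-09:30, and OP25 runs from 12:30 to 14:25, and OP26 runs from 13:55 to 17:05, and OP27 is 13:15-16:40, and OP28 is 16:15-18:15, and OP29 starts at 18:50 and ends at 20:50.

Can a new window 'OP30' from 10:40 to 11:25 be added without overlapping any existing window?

Yes — the slot is free

OP22: ends 08:45 at or before OP30 starts 10:40 → clear.
OP23: ends 10:35 at or before OP30 starts 10:40 → clear.
OP24: ends 09:30 at or before OP30 starts 10:40 → clear.
OP25: starts 12:30 at or after OP30 ends 11:25 → clear.
OP27: starts 13:15 at or after OP30 ends 11:25 → clear.
OP26: starts 13:55 at or after OP30 ends 11:25 → clear.
OP28: starts 16:15 at or after OP30 ends 11:25 → clear.
OP29: starts 18:50 at or after OP30 ends 11:25 → clear.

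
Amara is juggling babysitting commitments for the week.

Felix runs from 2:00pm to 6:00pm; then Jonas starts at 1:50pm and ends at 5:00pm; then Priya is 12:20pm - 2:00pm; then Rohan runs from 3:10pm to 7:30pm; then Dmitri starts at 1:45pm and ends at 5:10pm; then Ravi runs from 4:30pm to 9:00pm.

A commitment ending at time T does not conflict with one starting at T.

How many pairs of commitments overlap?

12

Sorted by start: Priya, Dmitri, Jonas, Felix, Rohan, Ravi.
Dmitri starts before Priya ends → Priya and Dmitri overlap.
Jonas starts before Priya ends → Priya and Jonas overlap.
Felix starts exactly when Priya ends (back-to-back, no overlap), so nothing later overlaps Priya either.
Jonas starts before Dmitri ends → Dmitri and Jonas overlap.
Felix starts before Dmitri ends → Dmitri and Felix overlap.
Rohan starts before Dmitri ends → Dmitri and Rohan overlap.
Ravi starts before Dmitri ends → Dmitri and Ravi overlap.
Felix starts before Jonas ends → Jonas and Felix overlap.
Rohan starts before Jonas ends → Jonas and Rohan overlap.
Ravi starts before Jonas ends → Jonas and Ravi overlap.
Rohan starts before Felix ends → Felix and Rohan overlap.
Ravi starts before Felix ends → Felix and Ravi overlap.
Ravi starts before Rohan ends → Rohan and Ravi overlap.
Overlapping pairs: Dmitri & Felix, Dmitri & Jonas, Dmitri & Priya, Dmitri & Ravi, Dmitri & Rohan, Felix & Jonas, Felix & Ravi, Felix & Rohan, Jonas & Priya, Jonas & Ravi, Jonas & Rohan, Ravi & Rohan — 12 in total.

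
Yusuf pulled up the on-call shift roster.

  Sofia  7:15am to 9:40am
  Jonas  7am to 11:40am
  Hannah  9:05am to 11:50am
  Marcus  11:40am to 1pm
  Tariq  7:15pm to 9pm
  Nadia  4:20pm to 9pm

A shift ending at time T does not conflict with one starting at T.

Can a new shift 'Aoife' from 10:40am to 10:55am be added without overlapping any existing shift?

Jonas: starts 7am before Aoife ends 10:55am, and ends 11:40am after Aoife starts 10:40am → overlap.
Sofia: ends 9:40am at or before Aoife starts 10:40am → clear.
Hannah: starts 9:05am before Aoife ends 10:55am, and ends 11:50am after Aoife starts 10:40am → overlap.
Marcus: starts 11:40am at or after Aoife ends 10:55am → clear.
Nadia: starts 4:20pm at or after Aoife ends 10:55am → clear.
Tariq: starts 7:15pm at or after Aoife ends 10:55am → clear.
Aoife overlaps Jonas, Hannah.

No — it overlaps Hannah, Jonas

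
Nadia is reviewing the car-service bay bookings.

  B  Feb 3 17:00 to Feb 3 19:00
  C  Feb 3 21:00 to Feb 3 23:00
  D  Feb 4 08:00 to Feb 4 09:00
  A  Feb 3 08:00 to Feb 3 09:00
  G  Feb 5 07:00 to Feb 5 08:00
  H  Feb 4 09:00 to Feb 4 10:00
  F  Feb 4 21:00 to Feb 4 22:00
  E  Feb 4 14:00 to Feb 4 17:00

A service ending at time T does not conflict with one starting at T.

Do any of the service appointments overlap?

No

Sorted by start: A, B, C, D, H, E, F, G.
B starts after A ends, so nothing later overlaps A either.
C starts after B ends, so nothing later overlaps B either.
D starts after C ends, so nothing later overlaps C either.
H starts exactly when D ends (back-to-back, no overlap), so nothing later overlaps D either.
E starts after H ends, so nothing later overlaps H either.
F starts after E ends, so nothing later overlaps E either.
G starts after F ends.
Every pair is clear; the schedule has no overlaps.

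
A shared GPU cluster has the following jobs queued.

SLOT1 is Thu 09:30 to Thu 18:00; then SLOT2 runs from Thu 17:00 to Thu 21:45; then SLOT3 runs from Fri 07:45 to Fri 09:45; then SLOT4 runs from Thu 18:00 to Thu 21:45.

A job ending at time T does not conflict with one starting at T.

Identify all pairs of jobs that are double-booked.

Sorted by start: SLOT1, SLOT2, SLOT4, SLOT3.
SLOT2 starts before SLOT1 ends → SLOT1 and SLOT2 overlap.
SLOT4 starts exactly when SLOT1 ends (back-to-back, no overlap), so nothing later overlaps SLOT1 either.
SLOT4 starts before SLOT2 ends → SLOT2 and SLOT4 overlap.
SLOT3 starts after SLOT2 ends.
SLOT3 starts after SLOT4 ends.

SLOT1 & SLOT2, SLOT2 & SLOT4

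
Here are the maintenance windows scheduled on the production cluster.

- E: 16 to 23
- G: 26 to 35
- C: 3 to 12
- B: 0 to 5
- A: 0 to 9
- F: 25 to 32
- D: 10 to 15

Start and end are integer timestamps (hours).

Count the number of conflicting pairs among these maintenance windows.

Sorted by start: A, B, C, D, E, F, G.
B starts before A ends → A and B overlap.
C starts before A ends → A and C overlap.
D starts after A ends, so nothing later overlaps A either.
C starts before B ends → B and C overlap.
D starts after B ends, so nothing later overlaps B either.
D starts before C ends → C and D overlap.
E starts after C ends, so nothing later overlaps C either.
E starts after D ends, so nothing later overlaps D either.
F starts after E ends, so nothing later overlaps E either.
G starts before F ends → F and G overlap.
Overlapping pairs: A & B, A & C, B & C, C & D, F & G — 5 in total.

5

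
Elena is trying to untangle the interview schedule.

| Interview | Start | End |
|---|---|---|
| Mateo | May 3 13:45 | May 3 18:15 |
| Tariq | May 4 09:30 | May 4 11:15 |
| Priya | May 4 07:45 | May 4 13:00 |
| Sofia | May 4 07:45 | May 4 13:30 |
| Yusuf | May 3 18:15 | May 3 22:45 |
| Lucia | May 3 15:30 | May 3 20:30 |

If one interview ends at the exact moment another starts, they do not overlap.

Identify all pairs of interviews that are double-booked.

Sorted by start: Mateo, Lucia, Yusuf, Priya, Sofia, Tariq.
Lucia starts before Mateo ends → Mateo and Lucia overlap.
Yusuf starts exactly when Mateo ends (back-to-back, no overlap), so Mateo has no further overlaps.
Yusuf starts before Lucia ends → Lucia and Yusuf overlap.
Priya starts after Lucia ends, so Lucia has no further overlaps.
Priya starts after Yusuf ends, so Yusuf has no further overlaps.
Sofia starts before Priya ends → Priya and Sofia overlap.
Tariq starts before Priya ends → Priya and Tariq overlap.
Tariq starts before Sofia ends → Sofia and Tariq overlap.

Lucia & Mateo, Lucia & Yusuf, Priya & Sofia, Priya & Tariq, Sofia & Tariq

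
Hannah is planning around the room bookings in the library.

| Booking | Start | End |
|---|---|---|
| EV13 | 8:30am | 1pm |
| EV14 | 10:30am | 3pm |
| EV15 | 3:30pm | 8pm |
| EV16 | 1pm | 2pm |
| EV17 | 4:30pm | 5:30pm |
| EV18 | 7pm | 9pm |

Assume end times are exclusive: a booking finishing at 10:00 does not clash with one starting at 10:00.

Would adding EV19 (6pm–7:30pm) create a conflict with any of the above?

Yes — it overlaps EV15, EV18

EV13: ends 1pm at or before EV19 starts 6pm → clear.
EV14: ends 3pm at or before EV19 starts 6pm → clear.
EV16: ends 2pm at or before EV19 starts 6pm → clear.
EV15: starts 3:30pm before EV19 ends 7:30pm, and ends 8pm after EV19 starts 6pm → overlap.
EV17: ends 5:30pm at or before EV19 starts 6pm → clear.
EV18: starts 7pm before EV19 ends 7:30pm, and ends 9pm after EV19 starts 6pm → overlap.
EV19 overlaps EV15, EV18.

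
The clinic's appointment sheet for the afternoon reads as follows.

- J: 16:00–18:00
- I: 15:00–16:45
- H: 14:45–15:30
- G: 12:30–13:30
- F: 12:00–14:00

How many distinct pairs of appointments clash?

Two intervals overlap when each starts before the other ends.
Sorted by start: F, G, H, I, J.
G starts before F ends → F and G overlap.
H starts after F ends, so F has no further overlaps.
H starts after G ends, so G has no further overlaps.
I starts before H ends → H and I overlap.
J starts after H ends.
J starts before I ends → I and J overlap.
Overlapping pairs: F & G, H & I, I & J — 3 in total.

3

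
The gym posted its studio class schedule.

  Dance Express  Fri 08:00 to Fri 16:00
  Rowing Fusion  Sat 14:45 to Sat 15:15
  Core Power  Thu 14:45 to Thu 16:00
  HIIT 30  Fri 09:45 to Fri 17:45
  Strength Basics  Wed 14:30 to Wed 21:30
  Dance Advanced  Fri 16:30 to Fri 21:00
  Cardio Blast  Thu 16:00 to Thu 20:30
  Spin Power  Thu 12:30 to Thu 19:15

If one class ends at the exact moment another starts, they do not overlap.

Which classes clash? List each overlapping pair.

Cardio Blast & Spin Power, Core Power & Spin Power, Dance Advanced & HIIT 30, Dance Express & HIIT 30

Sorted by start: Strength Basics, Spin Power, Core Power, Cardio Blast, Dance Express, HIIT 30, Dance Advanced, Rowing Fusion.
Spin Power starts after Strength Basics ends, so nothing later overlaps Strength Basics either.
Core Power starts before Spin Power ends → Spin Power and Core Power overlap.
Cardio Blast starts before Spin Power ends → Spin Power and Cardio Blast overlap.
Dance Express starts after Spin Power ends, so nothing later overlaps Spin Power either.
Cardio Blast starts exactly when Core Power ends (back-to-back, no overlap), so nothing later overlaps Core Power either.
Dance Express starts after Cardio Blast ends, so nothing later overlaps Cardio Blast either.
HIIT 30 starts before Dance Express ends → Dance Express and HIIT 30 overlap.
Dance Advanced starts after Dance Express ends, so nothing later overlaps Dance Express either.
Dance Advanced starts before HIIT 30 ends → HIIT 30 and Dance Advanced overlap.
Rowing Fusion starts after HIIT 30 ends.
Rowing Fusion starts after Dance Advanced ends.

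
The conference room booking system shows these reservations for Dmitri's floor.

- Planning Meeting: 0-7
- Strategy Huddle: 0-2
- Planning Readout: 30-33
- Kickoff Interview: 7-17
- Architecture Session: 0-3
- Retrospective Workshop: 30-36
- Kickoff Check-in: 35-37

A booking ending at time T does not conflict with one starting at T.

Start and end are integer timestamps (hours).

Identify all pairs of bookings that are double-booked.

Sorted by start: Strategy Huddle, Planning Meeting, Architecture Session, Kickoff Interview, Planning Readout, Retrospective Workshop, Kickoff Check-in.
Planning Meeting starts before Strategy Huddle ends → Strategy Huddle and Planning Meeting overlap.
Architecture Session starts before Strategy Huddle ends → Strategy Huddle and Architecture Session overlap.
Kickoff Interview starts after Strategy Huddle ends, so nothing later overlaps Strategy Huddle either.
Architecture Session starts before Planning Meeting ends → Planning Meeting and Architecture Session overlap.
Kickoff Interview starts exactly when Planning Meeting ends (back-to-back, no overlap), so nothing later overlaps Planning Meeting either.
Kickoff Interview starts after Architecture Session ends, so nothing later overlaps Architecture Session either.
Planning Readout starts after Kickoff Interview ends, so nothing later overlaps Kickoff Interview either.
Retrospective Workshop starts before Planning Readout ends → Planning Readout and Retrospective Workshop overlap.
Kickoff Check-in starts after Planning Readout ends.
Kickoff Check-in starts before Retrospective Workshop ends → Retrospective Workshop and Kickoff Check-in overlap.

Architecture Session & Planning Meeting, Architecture Session & Strategy Huddle, Kickoff Check-in & Retrospective Workshop, Planning Meeting & Strategy Huddle, Planning Readout & Retrospective Workshop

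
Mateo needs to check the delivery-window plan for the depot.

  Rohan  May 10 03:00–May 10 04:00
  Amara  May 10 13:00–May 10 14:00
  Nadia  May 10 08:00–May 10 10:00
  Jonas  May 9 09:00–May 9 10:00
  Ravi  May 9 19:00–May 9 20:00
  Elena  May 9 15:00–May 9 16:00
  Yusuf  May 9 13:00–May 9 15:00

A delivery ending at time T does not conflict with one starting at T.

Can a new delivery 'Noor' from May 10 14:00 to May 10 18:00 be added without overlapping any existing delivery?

Jonas: ends May 9 10:00 at or before Noor starts May 10 14:00 → clear.
Yusuf: ends May 9 15:00 at or before Noor starts May 10 14:00 → clear.
Elena: ends May 9 16:00 at or before Noor starts May 10 14:00 → clear.
Ravi: ends May 9 20:00 at or before Noor starts May 10 14:00 → clear.
Rohan: ends May 10 04:00 at or before Noor starts May 10 14:00 → clear.
Nadia: ends May 10 10:00 at or before Noor starts May 10 14:00 → clear.
Amara: ends May 10 14:00 at or before Noor starts May 10 14:00 → clear.

Yes — the slot is free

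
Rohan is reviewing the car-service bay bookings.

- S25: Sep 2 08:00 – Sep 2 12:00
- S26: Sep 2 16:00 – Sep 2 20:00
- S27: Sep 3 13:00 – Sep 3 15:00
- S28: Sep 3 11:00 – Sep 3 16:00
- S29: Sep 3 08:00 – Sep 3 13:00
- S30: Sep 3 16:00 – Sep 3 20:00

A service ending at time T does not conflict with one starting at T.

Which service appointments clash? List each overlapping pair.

Two intervals overlap when each starts before the other ends.
Sorted by start: S25, S26, S29, S28, S27, S30.
S26 starts after S25 ends, so nothing later overlaps S25 either.
S29 starts after S26 ends, so nothing later overlaps S26 either.
S28 starts before S29 ends → S29 and S28 overlap.
S27 starts exactly when S29 ends (back-to-back, no overlap), so nothing later overlaps S29 either.
S27 starts before S28 ends → S28 and S27 overlap.
S30 starts exactly when S28 ends (back-to-back, no overlap).
S30 starts after S27 ends.

S27 & S28, S28 & S29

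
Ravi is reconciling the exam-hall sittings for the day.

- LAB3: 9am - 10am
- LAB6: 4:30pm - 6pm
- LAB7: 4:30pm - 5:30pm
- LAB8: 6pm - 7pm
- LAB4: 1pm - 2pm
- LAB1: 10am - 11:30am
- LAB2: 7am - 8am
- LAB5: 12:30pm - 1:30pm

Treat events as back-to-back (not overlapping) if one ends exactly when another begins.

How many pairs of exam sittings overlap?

2

Sorted by start: LAB2, LAB3, LAB1, LAB5, LAB4, LAB6, LAB7, LAB8.
LAB3 starts after LAB2 ends — done with LAB2.
LAB1 starts exactly when LAB3 ends (back-to-back, no overlap) — done with LAB3.
LAB5 starts after LAB1 ends — done with LAB1.
LAB4 starts before LAB5 ends → LAB5 and LAB4 overlap.
LAB6 starts after LAB5 ends — done with LAB5.
LAB6 starts after LAB4 ends — done with LAB4.
LAB7 starts before LAB6 ends → LAB6 and LAB7 overlap.
LAB8 starts exactly when LAB6 ends (back-to-back, no overlap).
LAB8 starts after LAB7 ends.
Overlapping pairs: LAB4 & LAB5, LAB6 & LAB7 — 2 in total.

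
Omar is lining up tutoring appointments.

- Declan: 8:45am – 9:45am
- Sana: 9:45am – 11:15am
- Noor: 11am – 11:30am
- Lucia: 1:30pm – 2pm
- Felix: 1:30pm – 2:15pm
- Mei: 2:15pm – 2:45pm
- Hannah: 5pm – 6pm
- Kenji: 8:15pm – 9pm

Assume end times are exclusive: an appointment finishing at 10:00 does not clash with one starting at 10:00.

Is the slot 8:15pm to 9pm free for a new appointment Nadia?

Declan: ends 9:45am at or before Nadia starts 8:15pm → clear.
Sana: ends 11:15am at or before Nadia starts 8:15pm → clear.
Noor: ends 11:30am at or before Nadia starts 8:15pm → clear.
Lucia: ends 2pm at or before Nadia starts 8:15pm → clear.
Felix: ends 2:15pm at or before Nadia starts 8:15pm → clear.
Mei: ends 2:45pm at or before Nadia starts 8:15pm → clear.
Hannah: ends 6pm at or before Nadia starts 8:15pm → clear.
Kenji: starts 8:15pm before Nadia ends 9pm, and ends 9pm after Nadia starts 8:15pm → overlap.
Nadia overlaps Kenji.

No — it overlaps Kenji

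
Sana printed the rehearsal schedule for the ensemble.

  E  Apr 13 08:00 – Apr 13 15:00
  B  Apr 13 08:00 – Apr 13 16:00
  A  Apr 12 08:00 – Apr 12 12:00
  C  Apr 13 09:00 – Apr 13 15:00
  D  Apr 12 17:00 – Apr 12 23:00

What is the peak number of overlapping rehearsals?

Walk through starts and ends in time order (an end at T is processed before a start at T):
Apr 12 08:00 start A → 1
Apr 12 12:00 end A → 0
Apr 12 17:00 start D → 1
Apr 12 23:00 end D → 0
Apr 13 08:00 start B → 1
Apr 13 08:00 start E → 2
Apr 13 09:00 start C → 3
Apr 13 15:00 end C → 2
Apr 13 15:00 end E → 1
Apr 13 16:00 end B → 0
Peak is 3, at Apr 13 09:00 (B, C, E).

3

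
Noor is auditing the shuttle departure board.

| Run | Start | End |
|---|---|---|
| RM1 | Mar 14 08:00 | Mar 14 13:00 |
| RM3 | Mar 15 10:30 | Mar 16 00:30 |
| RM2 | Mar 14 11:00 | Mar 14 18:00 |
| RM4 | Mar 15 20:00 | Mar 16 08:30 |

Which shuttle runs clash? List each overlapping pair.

Sorted by start: RM1, RM2, RM3, RM4.
RM2 starts before RM1 ends → RM1 and RM2 overlap.
RM3 starts after RM1 ends, so RM1 has no further overlaps.
RM3 starts after RM2 ends, so RM2 has no further overlaps.
RM4 starts before RM3 ends → RM3 and RM4 overlap.

RM1 & RM2, RM3 & RM4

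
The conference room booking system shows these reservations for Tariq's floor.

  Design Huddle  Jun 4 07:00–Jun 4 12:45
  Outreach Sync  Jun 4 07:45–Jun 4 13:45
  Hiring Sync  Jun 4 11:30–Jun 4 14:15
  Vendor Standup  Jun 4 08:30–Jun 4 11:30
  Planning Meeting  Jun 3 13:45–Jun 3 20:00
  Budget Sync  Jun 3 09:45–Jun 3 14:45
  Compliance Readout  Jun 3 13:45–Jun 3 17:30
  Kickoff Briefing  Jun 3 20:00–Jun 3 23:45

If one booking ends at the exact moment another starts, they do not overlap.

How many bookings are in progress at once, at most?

Walk through starts and ends in time order (an end at T is processed before a start at T):
Jun 3 09:45 start Budget Sync → 1
Jun 3 13:45 start Compliance Readout → 2
Jun 3 13:45 start Planning Meeting → 3
Jun 3 14:45 end Budget Sync → 2
Jun 3 17:30 end Compliance Readout → 1
Jun 3 20:00 end Planning Meeting → 0
Jun 3 20:00 start Kickoff Briefing → 1
Jun 3 23:45 end Kickoff Briefing → 0
Jun 4 07:00 start Design Huddle → 1
Jun 4 07:45 start Outreach Sync → 2
Jun 4 08:30 start Vendor Standup → 3
Jun 4 11:30 end Vendor Standup → 2
Jun 4 11:30 start Hiring Sync → 3
Jun 4 12:45 end Design Huddle → 2
Jun 4 13:45 end Outreach Sync → 1
Jun 4 14:15 end Hiring Sync → 0
Peak is 3, at Jun 3 13:45 (Budget Sync, Compliance Readout, Planning Meeting).

3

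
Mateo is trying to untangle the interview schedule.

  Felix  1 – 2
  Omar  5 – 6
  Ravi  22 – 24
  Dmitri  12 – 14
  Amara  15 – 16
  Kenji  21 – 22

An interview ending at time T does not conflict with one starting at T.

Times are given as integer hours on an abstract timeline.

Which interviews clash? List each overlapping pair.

Sorted by start: Felix, Omar, Dmitri, Amara, Kenji, Ravi.
Omar starts after Felix ends, so Felix has no further overlaps.
Dmitri starts after Omar ends, so Omar has no further overlaps.
Amara starts after Dmitri ends, so Dmitri has no further overlaps.
Kenji starts after Amara ends, so Amara has no further overlaps.
Ravi starts exactly when Kenji ends (back-to-back, no overlap).

no overlapping pairs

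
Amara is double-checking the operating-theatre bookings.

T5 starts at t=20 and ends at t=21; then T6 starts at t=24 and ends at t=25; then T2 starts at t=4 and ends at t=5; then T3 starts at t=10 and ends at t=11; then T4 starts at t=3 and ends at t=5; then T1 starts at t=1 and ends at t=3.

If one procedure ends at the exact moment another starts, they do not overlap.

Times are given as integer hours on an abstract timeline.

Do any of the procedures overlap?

Yes

Check each pair: they overlap iff neither finishes before the other starts.
Sorted by start: T1, T4, T2, T3, T5, T6.
T4 starts exactly when T1 ends (back-to-back, no overlap), so T1 has no further overlaps.
T2 starts before T4 ends → T4 and T2 overlap.
That's a conflict, so the schedule is not conflict-free.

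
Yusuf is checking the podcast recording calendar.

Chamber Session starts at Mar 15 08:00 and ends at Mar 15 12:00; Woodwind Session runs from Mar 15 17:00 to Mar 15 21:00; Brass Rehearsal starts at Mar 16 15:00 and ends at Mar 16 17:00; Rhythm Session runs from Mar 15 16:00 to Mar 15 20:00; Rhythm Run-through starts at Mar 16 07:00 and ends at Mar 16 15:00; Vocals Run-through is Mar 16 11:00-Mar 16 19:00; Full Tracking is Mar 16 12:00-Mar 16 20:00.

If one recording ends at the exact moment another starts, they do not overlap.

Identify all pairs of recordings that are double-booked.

Two intervals overlap when each starts before the other ends.
Sorted by start: Chamber Session, Rhythm Session, Woodwind Session, Rhythm Run-through, Vocals Run-through, Full Tracking, Brass Rehearsal.
Rhythm Session starts after Chamber Session ends, so Chamber Session has no further overlaps.
Woodwind Session starts before Rhythm Session ends → Rhythm Session and Woodwind Session overlap.
Rhythm Run-through starts after Rhythm Session ends, so Rhythm Session has no further overlaps.
Rhythm Run-through starts after Woodwind Session ends, so Woodwind Session has no further overlaps.
Vocals Run-through starts before Rhythm Run-through ends → Rhythm Run-through and Vocals Run-through overlap.
Full Tracking starts before Rhythm Run-through ends → Rhythm Run-through and Full Tracking overlap.
Brass Rehearsal starts exactly when Rhythm Run-through ends (back-to-back, no overlap).
Full Tracking starts before Vocals Run-through ends → Vocals Run-through and Full Tracking overlap.
Brass Rehearsal starts before Vocals Run-through ends → Vocals Run-through and Brass Rehearsal overlap.
Brass Rehearsal starts before Full Tracking ends → Full Tracking and Brass Rehearsal overlap.

Brass Rehearsal & Full Tracking, Brass Rehearsal & Vocals Run-through, Full Tracking & Rhythm Run-through, Full Tracking & Vocals Run-through, Rhythm Run-through & Vocals Run-through, Rhythm Session & Woodwind Session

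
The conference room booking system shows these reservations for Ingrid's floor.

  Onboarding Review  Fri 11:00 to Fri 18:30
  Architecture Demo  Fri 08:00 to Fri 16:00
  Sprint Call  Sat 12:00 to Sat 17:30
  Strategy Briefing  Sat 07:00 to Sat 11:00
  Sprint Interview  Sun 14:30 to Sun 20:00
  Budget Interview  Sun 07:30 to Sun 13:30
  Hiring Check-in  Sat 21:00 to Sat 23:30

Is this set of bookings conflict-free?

No

Sorted by start: Architecture Demo, Onboarding Review, Strategy Briefing, Sprint Call, Hiring Check-in, Budget Interview, Sprint Interview.
Onboarding Review starts before Architecture Demo ends → Architecture Demo and Onboarding Review overlap.
That's a conflict, so the schedule is not conflict-free.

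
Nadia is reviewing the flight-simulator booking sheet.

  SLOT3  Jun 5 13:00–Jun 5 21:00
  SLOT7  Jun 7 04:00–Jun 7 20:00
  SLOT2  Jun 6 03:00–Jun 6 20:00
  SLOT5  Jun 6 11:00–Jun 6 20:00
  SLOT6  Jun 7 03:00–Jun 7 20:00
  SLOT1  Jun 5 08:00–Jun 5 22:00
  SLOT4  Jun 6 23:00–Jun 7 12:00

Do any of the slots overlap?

Yes

Two intervals overlap when each starts before the other ends.
Sorted by start: SLOT1, SLOT3, SLOT2, SLOT5, SLOT4, SLOT6, SLOT7.
SLOT3 starts before SLOT1 ends → SLOT1 and SLOT3 overlap.
That's a conflict, so the schedule is not conflict-free.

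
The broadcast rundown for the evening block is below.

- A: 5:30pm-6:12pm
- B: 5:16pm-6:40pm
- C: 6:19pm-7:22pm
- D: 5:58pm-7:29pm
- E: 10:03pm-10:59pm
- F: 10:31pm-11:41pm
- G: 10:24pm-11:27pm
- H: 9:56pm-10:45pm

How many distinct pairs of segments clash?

Check each pair: they overlap iff neither finishes before the other starts.
Sorted by start: B, A, D, C, H, E, G, F.
A starts before B ends → B and A overlap.
D starts before B ends → B and D overlap.
C starts before B ends → B and C overlap.
H starts after B ends, so B has no further overlaps.
D starts before A ends → A and D overlap.
C starts after A ends, so A has no further overlaps.
C starts before D ends → D and C overlap.
H starts after D ends, so D has no further overlaps.
H starts after C ends, so C has no further overlaps.
E starts before H ends → H and E overlap.
G starts before H ends → H and G overlap.
F starts before H ends → H and F overlap.
G starts before E ends → E and G overlap.
F starts before E ends → E and F overlap.
F starts before G ends → G and F overlap.
Overlapping pairs: A & B, A & D, B & C, B & D, C & D, E & F, E & G, E & H, F & G, F & H, G & H — 11 in total.

11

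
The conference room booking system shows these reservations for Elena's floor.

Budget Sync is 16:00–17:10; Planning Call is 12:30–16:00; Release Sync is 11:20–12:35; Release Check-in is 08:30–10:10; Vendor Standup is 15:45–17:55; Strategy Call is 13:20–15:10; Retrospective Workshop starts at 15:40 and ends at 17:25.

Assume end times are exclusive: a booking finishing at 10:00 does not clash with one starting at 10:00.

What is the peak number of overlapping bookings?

3

Sweep the timeline, counting +1 at each start and −1 at each end (ends before starts at a tie):
08:30 start Release Check-in → 1
10:10 end Release Check-in → 0
11:20 start Release Sync → 1
12:30 start Planning Call → 2
12:35 end Release Sync → 1
13:20 start Strategy Call → 2
15:10 end Strategy Call → 1
15:40 start Retrospective Workshop → 2
15:45 start Vendor Standup → 3
16:00 end Planning Call → 2
16:00 start Budget Sync → 3
17:10 end Budget Sync → 2
17:25 end Retrospective Workshop → 1
17:55 end Vendor Standup → 0
Peak is 3, at 15:45 (Planning Call, Retrospective Workshop, Vendor Standup).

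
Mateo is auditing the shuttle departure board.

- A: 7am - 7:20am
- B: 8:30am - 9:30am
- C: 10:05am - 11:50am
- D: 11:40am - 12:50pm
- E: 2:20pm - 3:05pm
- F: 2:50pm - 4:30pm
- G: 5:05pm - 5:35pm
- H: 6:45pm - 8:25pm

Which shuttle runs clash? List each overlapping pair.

C & D, E & F

Sorted by start: A, B, C, D, E, F, G, H.
B starts after A ends, so nothing later overlaps A either.
C starts after B ends, so nothing later overlaps B either.
D starts before C ends → C and D overlap.
E starts after C ends, so nothing later overlaps C either.
E starts after D ends, so nothing later overlaps D either.
F starts before E ends → E and F overlap.
G starts after E ends, so nothing later overlaps E either.
G starts after F ends, so nothing later overlaps F either.
H starts after G ends.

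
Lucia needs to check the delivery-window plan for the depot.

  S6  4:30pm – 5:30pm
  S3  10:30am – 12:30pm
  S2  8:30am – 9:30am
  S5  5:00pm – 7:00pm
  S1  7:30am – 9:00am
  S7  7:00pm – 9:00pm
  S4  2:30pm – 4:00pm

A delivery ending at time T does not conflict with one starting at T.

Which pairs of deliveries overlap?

S1 & S2, S5 & S6

Sorted by start: S1, S2, S3, S4, S6, S5, S7.
S2 starts before S1 ends → S1 and S2 overlap.
S3 starts after S1 ends, so nothing later overlaps S1 either.
S3 starts after S2 ends, so nothing later overlaps S2 either.
S4 starts after S3 ends, so nothing later overlaps S3 either.
S6 starts after S4 ends, so nothing later overlaps S4 either.
S5 starts before S6 ends → S6 and S5 overlap.
S7 starts after S6 ends.
S7 starts exactly when S5 ends (back-to-back, no overlap).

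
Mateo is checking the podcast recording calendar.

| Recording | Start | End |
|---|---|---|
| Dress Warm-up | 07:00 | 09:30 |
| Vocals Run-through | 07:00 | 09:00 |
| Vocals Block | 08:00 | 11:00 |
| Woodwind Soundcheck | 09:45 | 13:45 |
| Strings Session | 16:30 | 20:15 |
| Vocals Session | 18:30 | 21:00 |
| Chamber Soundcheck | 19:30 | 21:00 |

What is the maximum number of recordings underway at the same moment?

Walk through starts and ends in time order (an end at T is processed before a start at T):
07:00 start Dress Warm-up → 1
07:00 start Vocals Run-through → 2
08:00 start Vocals Block → 3
09:00 end Vocals Run-through → 2
09:30 end Dress Warm-up → 1
09:45 start Woodwind Soundcheck → 2
11:00 end Vocals Block → 1
13:45 end Woodwind Soundcheck → 0
16:30 start Strings Session → 1
18:30 start Vocals Session → 2
19:30 start Chamber Soundcheck → 3
20:15 end Strings Session → 2
21:00 end Chamber Soundcheck → 1
21:00 end Vocals Session → 0
Peak is 3, at 08:00 (Dress Warm-up, Vocals Block, Vocals Run-through).

3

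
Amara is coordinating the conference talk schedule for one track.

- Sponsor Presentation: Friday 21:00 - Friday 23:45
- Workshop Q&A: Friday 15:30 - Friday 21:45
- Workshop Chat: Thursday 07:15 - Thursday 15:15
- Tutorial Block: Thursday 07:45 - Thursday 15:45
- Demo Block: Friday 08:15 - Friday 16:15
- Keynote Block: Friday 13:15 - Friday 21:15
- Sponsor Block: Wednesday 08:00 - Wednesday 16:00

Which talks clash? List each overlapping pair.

Sorted by start: Sponsor Block, Workshop Chat, Tutorial Block, Demo Block, Keynote Block, Workshop Q&A, Sponsor Presentation.
Workshop Chat starts after Sponsor Block ends — done with Sponsor Block.
Tutorial Block starts before Workshop Chat ends → Workshop Chat and Tutorial Block overlap.
Demo Block starts after Workshop Chat ends — done with Workshop Chat.
Demo Block starts after Tutorial Block ends — done with Tutorial Block.
Keynote Block starts before Demo Block ends → Demo Block and Keynote Block overlap.
Workshop Q&A starts before Demo Block ends → Demo Block and Workshop Q&A overlap.
Sponsor Presentation starts after Demo Block ends.
Workshop Q&A starts before Keynote Block ends → Keynote Block and Workshop Q&A overlap.
Sponsor Presentation starts before Keynote Block ends → Keynote Block and Sponsor Presentation overlap.
Sponsor Presentation starts before Workshop Q&A ends → Workshop Q&A and Sponsor Presentation overlap.

Demo Block & Keynote Block, Demo Block & Workshop Q&A, Keynote Block & Sponsor Presentation, Keynote Block & Workshop Q&A, Sponsor Presentation & Workshop Q&A, Tutorial Block & Workshop Chat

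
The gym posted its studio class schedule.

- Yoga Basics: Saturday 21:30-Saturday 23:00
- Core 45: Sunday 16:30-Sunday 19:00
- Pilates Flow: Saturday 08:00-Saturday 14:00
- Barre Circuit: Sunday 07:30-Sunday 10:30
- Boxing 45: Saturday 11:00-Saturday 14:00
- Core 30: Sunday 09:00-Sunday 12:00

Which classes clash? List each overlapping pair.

Check each pair: they overlap iff neither finishes before the other starts.
Sorted by start: Pilates Flow, Boxing 45, Yoga Basics, Barre Circuit, Core 30, Core 45.
Boxing 45 starts before Pilates Flow ends → Pilates Flow and Boxing 45 overlap.
Yoga Basics starts after Pilates Flow ends, so nothing later overlaps Pilates Flow either.
Yoga Basics starts after Boxing 45 ends, so nothing later overlaps Boxing 45 either.
Barre Circuit starts after Yoga Basics ends, so nothing later overlaps Yoga Basics either.
Core 30 starts before Barre Circuit ends → Barre Circuit and Core 30 overlap.
Core 45 starts after Barre Circuit ends.
Core 45 starts after Core 30 ends.

Barre Circuit & Core 30, Boxing 45 & Pilates Flow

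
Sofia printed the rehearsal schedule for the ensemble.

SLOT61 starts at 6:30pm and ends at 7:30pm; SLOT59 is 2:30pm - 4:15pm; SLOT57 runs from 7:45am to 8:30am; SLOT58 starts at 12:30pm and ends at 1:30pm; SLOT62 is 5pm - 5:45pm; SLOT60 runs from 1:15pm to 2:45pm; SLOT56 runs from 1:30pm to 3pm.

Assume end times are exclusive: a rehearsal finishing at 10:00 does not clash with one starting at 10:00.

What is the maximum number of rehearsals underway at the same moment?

Walk through starts and ends in time order (an end at T is processed before a start at T):
7:45am start SLOT57 → 1
8:30am end SLOT57 → 0
12:30pm start SLOT58 → 1
1:15pm start SLOT60 → 2
1:30pm end SLOT58 → 1
1:30pm start SLOT56 → 2
2:30pm start SLOT59 → 3
2:45pm end SLOT60 → 2
3pm end SLOT56 → 1
4:15pm end SLOT59 → 0
5pm start SLOT62 → 1
5:45pm end SLOT62 → 0
6:30pm start SLOT61 → 1
7:30pm end SLOT61 → 0
Peak is 3, at 2:30pm (SLOT56, SLOT59, SLOT60).

3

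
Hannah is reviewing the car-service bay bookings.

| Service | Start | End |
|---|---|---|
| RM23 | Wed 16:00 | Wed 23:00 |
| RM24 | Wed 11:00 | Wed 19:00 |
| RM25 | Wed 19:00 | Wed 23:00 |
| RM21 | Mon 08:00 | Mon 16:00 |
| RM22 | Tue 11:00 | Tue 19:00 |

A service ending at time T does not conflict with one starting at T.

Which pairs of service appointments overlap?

Sorted by start: RM21, RM22, RM24, RM23, RM25.
RM22 starts after RM21 ends, so RM21 has no further overlaps.
RM24 starts after RM22 ends, so RM22 has no further overlaps.
RM23 starts before RM24 ends → RM24 and RM23 overlap.
RM25 starts exactly when RM24 ends (back-to-back, no overlap).
RM25 starts before RM23 ends → RM23 and RM25 overlap.

RM23 & RM24, RM23 & RM25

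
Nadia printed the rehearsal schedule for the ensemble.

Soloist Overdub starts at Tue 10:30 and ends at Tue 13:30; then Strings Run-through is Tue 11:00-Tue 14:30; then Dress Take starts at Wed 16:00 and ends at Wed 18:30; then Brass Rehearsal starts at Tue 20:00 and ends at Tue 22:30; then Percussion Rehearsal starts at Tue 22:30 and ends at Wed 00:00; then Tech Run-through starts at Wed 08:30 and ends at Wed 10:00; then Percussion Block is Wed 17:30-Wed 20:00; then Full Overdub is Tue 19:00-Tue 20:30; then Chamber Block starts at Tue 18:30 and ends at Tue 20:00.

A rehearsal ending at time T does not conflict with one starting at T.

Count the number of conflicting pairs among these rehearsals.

4

Sorted by start: Soloist Overdub, Strings Run-through, Chamber Block, Full Overdub, Brass Rehearsal, Percussion Rehearsal, Tech Run-through, Dress Take, Percussion Block.
Strings Run-through starts before Soloist Overdub ends → Soloist Overdub and Strings Run-through overlap.
Chamber Block starts after Soloist Overdub ends, so Soloist Overdub has no further overlaps.
Chamber Block starts after Strings Run-through ends, so Strings Run-through has no further overlaps.
Full Overdub starts before Chamber Block ends → Chamber Block and Full Overdub overlap.
Brass Rehearsal starts exactly when Chamber Block ends (back-to-back, no overlap), so Chamber Block has no further overlaps.
Brass Rehearsal starts before Full Overdub ends → Full Overdub and Brass Rehearsal overlap.
Percussion Rehearsal starts after Full Overdub ends, so Full Overdub has no further overlaps.
Percussion Rehearsal starts exactly when Brass Rehearsal ends (back-to-back, no overlap), so Brass Rehearsal has no further overlaps.
Tech Run-through starts after Percussion Rehearsal ends, so Percussion Rehearsal has no further overlaps.
Dress Take starts after Tech Run-through ends, so Tech Run-through has no further overlaps.
Percussion Block starts before Dress Take ends → Dress Take and Percussion Block overlap.
Overlapping pairs: Brass Rehearsal & Full Overdub, Chamber Block & Full Overdub, Dress Take & Percussion Block, Soloist Overdub & Strings Run-through — 4 in total.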